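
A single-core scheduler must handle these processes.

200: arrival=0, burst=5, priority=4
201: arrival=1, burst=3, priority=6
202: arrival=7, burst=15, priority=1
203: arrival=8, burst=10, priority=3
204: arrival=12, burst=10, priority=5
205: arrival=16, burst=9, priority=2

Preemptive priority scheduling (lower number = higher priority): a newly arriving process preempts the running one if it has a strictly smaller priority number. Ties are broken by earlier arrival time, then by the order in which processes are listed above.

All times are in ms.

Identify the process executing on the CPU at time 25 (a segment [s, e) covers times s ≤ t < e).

Timeline: | 200 0-5 | 201 5-7 | 202 7-22 | 205 22-31 | 203 31-41 | 204 41-51 | 201 51-52 |
Completion: 200=5  201=52  202=22  203=41  204=51  205=31
Turnaround (C−A): 200=5  201=51  202=15  203=33  204=39  205=15

205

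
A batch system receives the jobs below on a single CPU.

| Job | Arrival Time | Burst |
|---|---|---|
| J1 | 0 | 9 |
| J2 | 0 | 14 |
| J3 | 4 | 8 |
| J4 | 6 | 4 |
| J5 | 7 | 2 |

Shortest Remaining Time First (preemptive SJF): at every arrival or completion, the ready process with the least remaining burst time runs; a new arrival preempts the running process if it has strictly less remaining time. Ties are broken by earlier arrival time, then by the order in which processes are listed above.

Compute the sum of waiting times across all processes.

41

Timeline: | J1 0-9 | J5 9-11 | J4 11-15 | J3 15-23 | J2 23-37 |
Completion: J1=9  J2=37  J3=23  J4=15  J5=11
Turnaround (C−A): J1=9  J2=37  J3=19  J4=9  J5=4
Waiting = turnaround − burst: J1=0, J2=23, J3=11, J4=5, J5=2
Total waiting = 0 + 23 + 11 + 5 + 2 = 41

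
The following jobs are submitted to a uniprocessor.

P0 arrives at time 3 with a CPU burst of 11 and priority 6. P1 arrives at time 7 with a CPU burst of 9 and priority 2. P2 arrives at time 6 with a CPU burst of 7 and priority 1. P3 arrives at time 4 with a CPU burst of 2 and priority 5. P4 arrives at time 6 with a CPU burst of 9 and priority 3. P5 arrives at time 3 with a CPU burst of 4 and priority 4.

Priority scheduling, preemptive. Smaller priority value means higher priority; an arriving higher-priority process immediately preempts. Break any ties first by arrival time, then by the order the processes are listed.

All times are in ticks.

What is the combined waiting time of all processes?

Schedule: | idle 0-3 | P5 3-6 | P2 6-13 | P1 13-22 | P4 22-31 | P5 31-32 | P3 32-34 | P0 34-45 |
Completion: P0=45  P1=22  P2=13  P3=34  P4=31  P5=32
Turnaround (C−A): P0=42  P1=15  P2=7  P3=30  P4=25  P5=29
Waiting = turnaround − burst: P0=31, P1=6, P2=0, P3=28, P4=16, P5=25
Total waiting = 31 + 6 + 0 + 28 + 16 + 25 = 106

106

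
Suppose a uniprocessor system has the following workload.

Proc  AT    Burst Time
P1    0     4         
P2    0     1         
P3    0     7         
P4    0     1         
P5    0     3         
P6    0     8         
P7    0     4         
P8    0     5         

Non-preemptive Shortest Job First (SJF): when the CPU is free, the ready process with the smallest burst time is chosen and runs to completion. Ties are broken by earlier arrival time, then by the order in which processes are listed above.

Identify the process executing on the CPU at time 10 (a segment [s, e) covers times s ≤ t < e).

Gantt: | P2 0-1 | P4 1-2 | P5 2-5 | P1 5-9 | P7 9-13 | P8 13-18 | P3 18-25 | P6 25-33 |
Completion: P1=9  P2=1  P3=25  P4=2  P5=5  P6=33  P7=13  P8=18
Turnaround (C−A): P1=9  P2=1  P3=25  P4=2  P5=5  P6=33  P7=13  P8=18

P7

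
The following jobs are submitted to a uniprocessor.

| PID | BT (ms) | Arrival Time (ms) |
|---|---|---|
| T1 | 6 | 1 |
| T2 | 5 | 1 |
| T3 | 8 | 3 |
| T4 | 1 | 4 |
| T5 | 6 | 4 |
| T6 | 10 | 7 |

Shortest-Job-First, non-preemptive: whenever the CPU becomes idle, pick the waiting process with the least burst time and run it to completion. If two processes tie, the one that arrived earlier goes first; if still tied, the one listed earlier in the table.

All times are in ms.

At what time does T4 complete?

Gantt: | idle 0-1 | T2 1-6 | T4 6-7 | T1 7-13 | T5 13-19 | T3 19-27 | T6 27-37 |
Completion: T1=13  T2=6  T3=27  T4=7  T5=19  T6=37

7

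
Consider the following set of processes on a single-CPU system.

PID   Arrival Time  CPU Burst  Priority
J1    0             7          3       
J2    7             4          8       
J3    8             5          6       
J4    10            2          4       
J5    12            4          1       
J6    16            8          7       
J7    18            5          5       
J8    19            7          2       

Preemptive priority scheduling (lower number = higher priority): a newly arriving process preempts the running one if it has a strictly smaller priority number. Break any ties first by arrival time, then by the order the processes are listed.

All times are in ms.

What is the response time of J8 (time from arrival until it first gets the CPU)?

0

Timeline: | J1 0-7 | J2 7-8 | J3 8-10 | J4 10-12 | J5 12-16 | J3 16-18 | J7 18-19 | J8 19-26 | J7 26-30 | J3 30-31 | J6 31-39 | J2 39-42 |
Completion: J1=7  J2=42  J3=31  J4=12  J5=16  J6=39  J7=30  J8=26
Turnaround (C−A): J1=7  J2=35  J3=23  J4=2  J5=4  J6=23  J7=12  J8=7
Response(J8) = first start − arrival = 19 − 19 = 0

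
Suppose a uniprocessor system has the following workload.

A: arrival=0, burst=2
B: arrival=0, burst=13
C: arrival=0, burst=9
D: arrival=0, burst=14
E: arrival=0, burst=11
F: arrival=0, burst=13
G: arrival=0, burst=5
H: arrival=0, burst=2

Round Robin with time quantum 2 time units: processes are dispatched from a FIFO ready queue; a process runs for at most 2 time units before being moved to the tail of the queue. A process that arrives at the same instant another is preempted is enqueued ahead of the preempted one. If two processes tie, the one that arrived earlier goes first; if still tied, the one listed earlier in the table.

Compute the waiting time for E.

52

Timeline: | A 0-2 | B 2-4 | C 4-6 | D 6-8 | E 8-10 | F 10-12 | G 12-14 | H 14-16 | B 16-18 | C 18-20 | D 20-22 | E 22-24 | F 24-26 | G 26-28 | B 28-30 | C 30-32 | D 32-34 | E 34-36 | F 36-38 | G 38-39 | B 39-41 | C 41-43 | D 43-45 | E 45-47 | F 47-49 | B 49-51 | C 51-52 | D 52-54 | E 54-56 | F 56-58 | B 58-60 | D 60-62 | E 62-63 | F 63-65 | B 65-66 | D 66-68 | F 68-69 |
Completion: A=2  B=66  C=52  D=68  E=63  F=69  G=39  H=16
Waiting(E) = turnaround − burst = 63 − 11 = 52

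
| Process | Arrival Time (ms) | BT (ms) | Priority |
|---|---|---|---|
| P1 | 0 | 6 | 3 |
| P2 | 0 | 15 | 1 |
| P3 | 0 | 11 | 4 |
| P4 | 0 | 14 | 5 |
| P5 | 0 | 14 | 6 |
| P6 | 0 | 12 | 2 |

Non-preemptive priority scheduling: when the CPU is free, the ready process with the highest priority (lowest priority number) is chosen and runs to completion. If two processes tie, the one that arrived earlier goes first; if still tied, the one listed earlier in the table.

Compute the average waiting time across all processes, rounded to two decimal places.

Timeline: | P2 0-15 | P6 15-27 | P1 27-33 | P3 33-44 | P4 44-58 | P5 58-72 |
Completion: P1=33  P2=15  P3=44  P4=58  P5=72  P6=27
Turnaround (C−A): P1=33  P2=15  P3=44  P4=58  P5=72  P6=27
Waiting times: P1=27, P2=0, P3=33, P4=44, P5=58, P6=15
Average waiting = (27+0+33+44+58+15) / 6 = 177/6 = 29.50

29.50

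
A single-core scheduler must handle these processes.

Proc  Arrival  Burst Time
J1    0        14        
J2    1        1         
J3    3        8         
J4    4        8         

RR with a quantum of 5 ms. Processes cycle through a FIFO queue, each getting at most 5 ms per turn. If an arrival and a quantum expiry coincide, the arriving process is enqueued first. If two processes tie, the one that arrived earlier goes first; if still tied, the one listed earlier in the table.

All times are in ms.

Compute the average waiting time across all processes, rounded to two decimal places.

Gantt: | J1 0-5 | J2 5-6 | J3 6-11 | J4 11-16 | J1 16-21 | J3 21-24 | J4 24-27 | J1 27-31 |
Completion: J1=31  J2=6  J3=24  J4=27
Turnaround (C−A): J1=31  J2=5  J3=21  J4=23
Waiting times: J1=17, J2=4, J3=13, J4=15
Average waiting = (17+4+13+15) / 4 = 49/4 = 12.25

12.25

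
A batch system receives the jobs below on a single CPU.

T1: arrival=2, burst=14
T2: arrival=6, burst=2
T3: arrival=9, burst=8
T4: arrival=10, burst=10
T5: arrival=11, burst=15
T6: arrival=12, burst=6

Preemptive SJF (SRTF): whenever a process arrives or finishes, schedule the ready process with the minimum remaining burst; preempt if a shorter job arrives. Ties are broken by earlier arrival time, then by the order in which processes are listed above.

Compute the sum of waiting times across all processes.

74

Schedule: | idle 0-2 | T1 2-6 | T2 6-8 | T1 8-9 | T3 9-17 | T6 17-23 | T1 23-32 | T4 32-42 | T5 42-57 |
Completion: T1=32  T2=8  T3=17  T4=42  T5=57  T6=23
Turnaround (C−A): T1=30  T2=2  T3=8  T4=32  T5=46  T6=11
Waiting = turnaround − burst: T1=16, T2=0, T3=0, T4=22, T5=31, T6=5
Total waiting = 16 + 0 + 0 + 22 + 31 + 5 = 74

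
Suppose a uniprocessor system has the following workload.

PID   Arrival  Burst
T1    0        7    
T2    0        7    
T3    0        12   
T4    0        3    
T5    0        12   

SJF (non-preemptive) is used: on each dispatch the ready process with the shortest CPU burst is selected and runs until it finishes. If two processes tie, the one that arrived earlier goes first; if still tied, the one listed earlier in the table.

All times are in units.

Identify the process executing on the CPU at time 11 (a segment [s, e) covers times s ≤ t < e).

T2

Timeline: | T4 0-3 | T1 3-10 | T2 10-17 | T3 17-29 | T5 29-41 |
Completion: T1=10  T2=17  T3=29  T4=3  T5=41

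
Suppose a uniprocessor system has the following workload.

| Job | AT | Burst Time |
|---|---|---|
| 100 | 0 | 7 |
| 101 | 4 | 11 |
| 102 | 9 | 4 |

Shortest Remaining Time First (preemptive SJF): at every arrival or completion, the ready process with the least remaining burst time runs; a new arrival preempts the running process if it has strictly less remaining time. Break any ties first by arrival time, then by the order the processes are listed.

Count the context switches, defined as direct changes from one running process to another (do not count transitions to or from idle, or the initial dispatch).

3

Timeline: | 100 0-7 | 101 7-9 | 102 9-13 | 101 13-22 |
Completion: 100=7  101=22  102=13
Turnaround (C−A): 100=7  101=18  102=4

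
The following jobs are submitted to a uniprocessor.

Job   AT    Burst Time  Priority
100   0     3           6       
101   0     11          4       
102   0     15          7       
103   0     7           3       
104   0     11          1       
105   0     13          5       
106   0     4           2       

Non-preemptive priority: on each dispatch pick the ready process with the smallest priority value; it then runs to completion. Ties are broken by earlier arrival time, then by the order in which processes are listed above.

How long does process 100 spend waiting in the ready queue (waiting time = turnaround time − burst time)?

46

Timeline: | 104 0-11 | 106 11-15 | 103 15-22 | 101 22-33 | 105 33-46 | 100 46-49 | 102 49-64 |
Completion: 100=49  101=33  102=64  103=22  104=11  105=46  106=15
Turnaround (C−A): 100=49  101=33  102=64  103=22  104=11  105=46  106=15
Waiting(100) = turnaround − burst = 49 − 3 = 46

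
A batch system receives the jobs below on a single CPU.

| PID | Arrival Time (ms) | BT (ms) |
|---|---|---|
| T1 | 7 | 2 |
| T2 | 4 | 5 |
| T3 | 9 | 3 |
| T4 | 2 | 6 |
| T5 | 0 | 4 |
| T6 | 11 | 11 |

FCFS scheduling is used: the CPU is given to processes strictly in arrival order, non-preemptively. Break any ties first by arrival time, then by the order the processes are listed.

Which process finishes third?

T2

Timeline: | T5 0-4 | T4 4-10 | T2 10-15 | T1 15-17 | T3 17-20 | T6 20-31 |
Completion: T1=17  T2=15  T3=20  T4=10  T5=4  T6=31
Turnaround (C−A): T1=10  T2=11  T3=11  T4=8  T5=4  T6=20
Finish order: T5 → T4 → T2 → T1 → T3 → T6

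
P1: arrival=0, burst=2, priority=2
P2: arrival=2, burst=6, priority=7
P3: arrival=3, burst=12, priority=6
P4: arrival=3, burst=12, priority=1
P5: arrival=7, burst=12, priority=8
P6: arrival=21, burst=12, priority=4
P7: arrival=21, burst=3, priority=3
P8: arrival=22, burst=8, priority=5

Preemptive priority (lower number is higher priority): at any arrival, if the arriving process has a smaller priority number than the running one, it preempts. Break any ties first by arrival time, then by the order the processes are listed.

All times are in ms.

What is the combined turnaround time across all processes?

214

Timeline: | P1 0-2 | P2 2-3 | P4 3-15 | P3 15-21 | P7 21-24 | P6 24-36 | P8 36-44 | P3 44-50 | P2 50-55 | P5 55-67 |
Completion: P1=2  P2=55  P3=50  P4=15  P5=67  P6=36  P7=24  P8=44
Turnaround (C−A): P1=2  P2=53  P3=47  P4=12  P5=60  P6=15  P7=3  P8=22
Turnaround = completion − arrival: P1=2, P2=53, P3=47, P4=12, P5=60, P6=15, P7=3, P8=22
Total turnaround = 2 + 53 + 47 + 12 + 60 + 15 + 3 + 22 = 214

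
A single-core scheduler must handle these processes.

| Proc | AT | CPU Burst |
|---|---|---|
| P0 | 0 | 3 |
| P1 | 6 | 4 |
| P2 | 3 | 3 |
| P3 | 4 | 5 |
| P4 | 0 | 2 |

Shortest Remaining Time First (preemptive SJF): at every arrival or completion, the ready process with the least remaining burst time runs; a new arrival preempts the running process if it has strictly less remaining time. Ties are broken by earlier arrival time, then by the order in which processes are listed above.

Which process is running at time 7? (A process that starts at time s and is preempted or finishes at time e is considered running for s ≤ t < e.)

P2

Timeline: | P4 0-2 | P0 2-5 | P2 5-8 | P1 8-12 | P3 12-17 |
Completion: P0=5  P1=12  P2=8  P3=17  P4=2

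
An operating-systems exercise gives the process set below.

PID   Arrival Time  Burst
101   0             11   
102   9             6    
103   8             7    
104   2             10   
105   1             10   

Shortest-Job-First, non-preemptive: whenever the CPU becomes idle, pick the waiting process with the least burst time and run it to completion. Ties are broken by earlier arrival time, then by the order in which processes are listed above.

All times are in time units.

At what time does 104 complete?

Timeline: | 101 0-11 | 102 11-17 | 103 17-24 | 105 24-34 | 104 34-44 |
Completion: 101=11  102=17  103=24  104=44  105=34

44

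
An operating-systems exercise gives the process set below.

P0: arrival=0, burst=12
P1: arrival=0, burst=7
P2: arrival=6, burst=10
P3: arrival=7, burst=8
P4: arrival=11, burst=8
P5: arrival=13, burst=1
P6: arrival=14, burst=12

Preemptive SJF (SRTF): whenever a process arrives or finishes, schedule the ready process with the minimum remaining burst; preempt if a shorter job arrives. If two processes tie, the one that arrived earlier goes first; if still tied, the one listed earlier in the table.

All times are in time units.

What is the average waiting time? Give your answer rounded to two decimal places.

12.86

Gantt: | P1 0-7 | P3 7-13 | P5 13-14 | P3 14-16 | P4 16-24 | P2 24-34 | P0 34-46 | P6 46-58 |
Completion: P0=46  P1=7  P2=34  P3=16  P4=24  P5=14  P6=58
Turnaround (C−A): P0=46  P1=7  P2=28  P3=9  P4=13  P5=1  P6=44
Waiting times: P0=34, P1=0, P2=18, P3=1, P4=5, P5=0, P6=32
Average waiting = (34+0+18+1+5+0+32) / 7 = 90/7 = 12.86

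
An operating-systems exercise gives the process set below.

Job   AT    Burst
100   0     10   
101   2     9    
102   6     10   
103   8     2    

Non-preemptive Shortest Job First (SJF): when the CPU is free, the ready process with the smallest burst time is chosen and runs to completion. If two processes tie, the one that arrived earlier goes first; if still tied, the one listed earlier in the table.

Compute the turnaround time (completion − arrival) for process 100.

Gantt: | 100 0-10 | 103 10-12 | 101 12-21 | 102 21-31 |
Completion: 100=10  101=21  102=31  103=12
Turnaround(100) = completion − arrival = 10 − 0 = 10

10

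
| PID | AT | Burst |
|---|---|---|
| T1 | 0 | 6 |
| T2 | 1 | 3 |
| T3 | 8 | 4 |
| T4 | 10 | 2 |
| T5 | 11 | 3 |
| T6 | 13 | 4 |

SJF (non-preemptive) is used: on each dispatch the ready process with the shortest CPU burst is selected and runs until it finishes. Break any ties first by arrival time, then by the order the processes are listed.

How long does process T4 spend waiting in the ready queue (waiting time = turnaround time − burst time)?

3

Schedule: | T1 0-6 | T2 6-9 | T3 9-13 | T4 13-15 | T5 15-18 | T6 18-22 |
Completion: T1=6  T2=9  T3=13  T4=15  T5=18  T6=22
Turnaround (C−A): T1=6  T2=8  T3=5  T4=5  T5=7  T6=9
Waiting(T4) = turnaround − burst = 5 − 2 = 3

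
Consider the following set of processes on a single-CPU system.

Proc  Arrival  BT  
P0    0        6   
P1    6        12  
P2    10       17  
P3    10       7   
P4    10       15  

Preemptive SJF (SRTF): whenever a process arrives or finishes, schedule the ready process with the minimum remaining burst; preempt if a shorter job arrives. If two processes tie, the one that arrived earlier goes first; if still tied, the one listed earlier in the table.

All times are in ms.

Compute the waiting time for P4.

15

Gantt: | P0 0-6 | P1 6-10 | P3 10-17 | P1 17-25 | P4 25-40 | P2 40-57 |
Completion: P0=6  P1=25  P2=57  P3=17  P4=40
Waiting(P4) = turnaround − burst = 30 − 15 = 15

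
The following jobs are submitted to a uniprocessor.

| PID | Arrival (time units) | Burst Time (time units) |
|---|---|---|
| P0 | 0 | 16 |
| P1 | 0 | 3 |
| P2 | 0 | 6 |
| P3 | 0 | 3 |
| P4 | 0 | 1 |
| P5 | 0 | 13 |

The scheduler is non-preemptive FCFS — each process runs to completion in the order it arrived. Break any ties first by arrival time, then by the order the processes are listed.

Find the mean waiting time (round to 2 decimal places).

Gantt: | P0 0-16 | P1 16-19 | P2 19-25 | P3 25-28 | P4 28-29 | P5 29-42 |
Completion: P0=16  P1=19  P2=25  P3=28  P4=29  P5=42
Turnaround (C−A): P0=16  P1=19  P2=25  P3=28  P4=29  P5=42
Waiting times: P0=0, P1=16, P2=19, P3=25, P4=28, P5=29
Average waiting = (0+16+19+25+28+29) / 6 = 117/6 = 19.50

19.50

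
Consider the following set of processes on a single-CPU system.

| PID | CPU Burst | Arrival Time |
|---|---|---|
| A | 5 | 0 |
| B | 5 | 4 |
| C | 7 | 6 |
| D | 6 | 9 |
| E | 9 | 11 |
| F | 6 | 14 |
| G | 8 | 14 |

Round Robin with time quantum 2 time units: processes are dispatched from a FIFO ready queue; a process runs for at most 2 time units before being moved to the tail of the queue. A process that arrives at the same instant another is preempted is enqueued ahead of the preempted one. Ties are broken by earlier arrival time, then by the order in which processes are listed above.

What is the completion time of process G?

Schedule: | A 0-4 | B 4-6 | A 6-7 | C 7-9 | B 9-11 | D 11-13 | C 13-15 | E 15-17 | B 17-18 | D 18-20 | F 20-22 | G 22-24 | C 24-26 | E 26-28 | D 28-30 | F 30-32 | G 32-34 | C 34-35 | E 35-37 | F 37-39 | G 39-41 | E 41-43 | G 43-45 | E 45-46 |
Completion: A=7  B=18  C=35  D=30  E=46  F=39  G=45

45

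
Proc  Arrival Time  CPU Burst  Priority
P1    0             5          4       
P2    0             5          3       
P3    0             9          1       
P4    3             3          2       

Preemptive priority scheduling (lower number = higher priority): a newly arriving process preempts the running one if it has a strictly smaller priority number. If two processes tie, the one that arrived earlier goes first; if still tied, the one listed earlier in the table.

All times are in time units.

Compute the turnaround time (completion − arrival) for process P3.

9

Timeline: | P3 0-9 | P4 9-12 | P2 12-17 | P1 17-22 |
Completion: P1=22  P2=17  P3=9  P4=12
Turnaround (C−A): P1=22  P2=17  P3=9  P4=9
Turnaround(P3) = completion − arrival = 9 − 0 = 9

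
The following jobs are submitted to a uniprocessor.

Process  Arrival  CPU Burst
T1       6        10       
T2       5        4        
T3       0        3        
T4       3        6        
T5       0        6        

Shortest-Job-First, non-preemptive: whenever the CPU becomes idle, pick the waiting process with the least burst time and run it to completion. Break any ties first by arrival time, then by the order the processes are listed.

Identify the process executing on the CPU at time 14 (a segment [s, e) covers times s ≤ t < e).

Schedule: | T3 0-3 | T5 3-9 | T2 9-13 | T4 13-19 | T1 19-29 |
Completion: T1=29  T2=13  T3=3  T4=19  T5=9
Turnaround (C−A): T1=23  T2=8  T3=3  T4=16  T5=9

T4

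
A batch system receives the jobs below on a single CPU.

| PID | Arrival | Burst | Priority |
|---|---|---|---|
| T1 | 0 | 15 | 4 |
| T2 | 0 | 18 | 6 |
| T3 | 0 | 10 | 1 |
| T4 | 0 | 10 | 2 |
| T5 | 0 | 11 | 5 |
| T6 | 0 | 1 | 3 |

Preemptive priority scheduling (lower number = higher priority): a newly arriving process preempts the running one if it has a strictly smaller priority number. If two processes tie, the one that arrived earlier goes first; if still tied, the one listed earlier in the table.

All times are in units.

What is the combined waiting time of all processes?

134

Schedule: | T3 0-10 | T4 10-20 | T6 20-21 | T1 21-36 | T5 36-47 | T2 47-65 |
Completion: T1=36  T2=65  T3=10  T4=20  T5=47  T6=21
Turnaround (C−A): T1=36  T2=65  T3=10  T4=20  T5=47  T6=21
Waiting = turnaround − burst: T1=21, T2=47, T3=0, T4=10, T5=36, T6=20
Total waiting = 21 + 47 + 0 + 10 + 36 + 20 = 134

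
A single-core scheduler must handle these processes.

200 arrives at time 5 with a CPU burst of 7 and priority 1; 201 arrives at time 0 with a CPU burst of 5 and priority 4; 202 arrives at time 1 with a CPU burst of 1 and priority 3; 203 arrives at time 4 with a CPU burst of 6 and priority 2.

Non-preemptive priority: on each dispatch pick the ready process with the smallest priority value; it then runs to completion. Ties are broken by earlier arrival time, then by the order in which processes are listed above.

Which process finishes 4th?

202

Schedule: | 201 0-5 | 200 5-12 | 203 12-18 | 202 18-19 |
Completion: 200=12  201=5  202=19  203=18
Finish order: 201 → 200 → 203 → 202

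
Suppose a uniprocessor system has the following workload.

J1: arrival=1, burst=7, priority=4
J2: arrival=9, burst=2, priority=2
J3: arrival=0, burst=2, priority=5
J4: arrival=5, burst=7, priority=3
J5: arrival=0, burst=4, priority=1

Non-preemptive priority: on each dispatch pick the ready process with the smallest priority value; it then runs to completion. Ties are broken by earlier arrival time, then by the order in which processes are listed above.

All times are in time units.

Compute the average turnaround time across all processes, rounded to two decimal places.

Timeline: | J5 0-4 | J1 4-11 | J2 11-13 | J4 13-20 | J3 20-22 |
Completion: J1=11  J2=13  J3=22  J4=20  J5=4
Turnaround (C−A): J1=10  J2=4  J3=22  J4=15  J5=4
Turnaround times: J1=10, J2=4, J3=22, J4=15, J5=4
Average turnaround = (10+4+22+15+4) / 5 = 55/5 = 11.00

11.00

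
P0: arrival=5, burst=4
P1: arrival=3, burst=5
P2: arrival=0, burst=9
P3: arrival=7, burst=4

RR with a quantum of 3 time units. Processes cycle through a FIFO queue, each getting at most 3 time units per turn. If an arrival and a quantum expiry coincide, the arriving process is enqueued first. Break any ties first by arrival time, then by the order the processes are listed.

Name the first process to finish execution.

Schedule: | P2 0-3 | P1 3-6 | P2 6-9 | P0 9-12 | P1 12-14 | P3 14-17 | P2 17-20 | P0 20-21 | P3 21-22 |
Completion: P0=21  P1=14  P2=20  P3=22
Turnaround (C−A): P0=16  P1=11  P2=20  P3=15
Finish order: P1 → P2 → P0 → P3

P1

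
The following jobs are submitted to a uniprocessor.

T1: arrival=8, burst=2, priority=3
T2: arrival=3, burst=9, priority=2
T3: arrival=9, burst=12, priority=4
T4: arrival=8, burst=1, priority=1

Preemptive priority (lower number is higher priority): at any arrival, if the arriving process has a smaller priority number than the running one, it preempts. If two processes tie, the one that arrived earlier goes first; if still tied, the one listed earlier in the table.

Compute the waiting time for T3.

6

Gantt: | idle 0-3 | T2 3-8 | T4 8-9 | T2 9-13 | T1 13-15 | T3 15-27 |
Completion: T1=15  T2=13  T3=27  T4=9
Waiting(T3) = turnaround − burst = 18 − 12 = 6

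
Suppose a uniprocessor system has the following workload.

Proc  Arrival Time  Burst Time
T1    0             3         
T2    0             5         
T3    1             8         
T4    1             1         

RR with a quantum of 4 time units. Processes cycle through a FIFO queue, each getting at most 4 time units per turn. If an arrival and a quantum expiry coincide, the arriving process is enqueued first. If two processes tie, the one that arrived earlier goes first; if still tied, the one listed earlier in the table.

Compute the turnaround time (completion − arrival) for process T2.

13

Gantt: | T1 0-3 | T2 3-7 | T3 7-11 | T4 11-12 | T2 12-13 | T3 13-17 |
Completion: T1=3  T2=13  T3=17  T4=12
Turnaround(T2) = completion − arrival = 13 − 0 = 13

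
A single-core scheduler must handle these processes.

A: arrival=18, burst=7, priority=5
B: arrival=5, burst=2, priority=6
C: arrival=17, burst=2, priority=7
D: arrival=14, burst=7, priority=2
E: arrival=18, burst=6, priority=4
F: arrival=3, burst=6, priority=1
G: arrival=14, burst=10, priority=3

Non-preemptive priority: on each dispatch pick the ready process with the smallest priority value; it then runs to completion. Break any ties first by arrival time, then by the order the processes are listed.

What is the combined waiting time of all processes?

Schedule: | idle 0-3 | F 3-9 | B 9-11 | idle 11-14 | D 14-21 | G 21-31 | E 31-37 | A 37-44 | C 44-46 |
Completion: A=44  B=11  C=46  D=21  E=37  F=9  G=31
Waiting = turnaround − burst: A=19, B=4, C=27, D=0, E=13, F=0, G=7
Total waiting = 19 + 4 + 27 + 0 + 13 + 0 + 7 = 70

70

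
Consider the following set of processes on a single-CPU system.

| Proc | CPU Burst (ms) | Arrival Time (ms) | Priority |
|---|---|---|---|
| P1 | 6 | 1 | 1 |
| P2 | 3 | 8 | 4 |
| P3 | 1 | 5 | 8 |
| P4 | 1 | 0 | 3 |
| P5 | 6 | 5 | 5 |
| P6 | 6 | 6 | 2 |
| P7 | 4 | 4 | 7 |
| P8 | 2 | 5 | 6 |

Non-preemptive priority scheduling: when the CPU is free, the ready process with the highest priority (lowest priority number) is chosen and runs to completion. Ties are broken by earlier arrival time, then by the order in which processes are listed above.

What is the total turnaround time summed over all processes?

106

Schedule: | P4 0-1 | P1 1-7 | P6 7-13 | P2 13-16 | P5 16-22 | P8 22-24 | P7 24-28 | P3 28-29 |
Completion: P1=7  P2=16  P3=29  P4=1  P5=22  P6=13  P7=28  P8=24
Turnaround (C−A): P1=6  P2=8  P3=24  P4=1  P5=17  P6=7  P7=24  P8=19
Turnaround = completion − arrival: P1=6, P2=8, P3=24, P4=1, P5=17, P6=7, P7=24, P8=19
Total turnaround = 6 + 8 + 24 + 1 + 17 + 7 + 24 + 19 = 106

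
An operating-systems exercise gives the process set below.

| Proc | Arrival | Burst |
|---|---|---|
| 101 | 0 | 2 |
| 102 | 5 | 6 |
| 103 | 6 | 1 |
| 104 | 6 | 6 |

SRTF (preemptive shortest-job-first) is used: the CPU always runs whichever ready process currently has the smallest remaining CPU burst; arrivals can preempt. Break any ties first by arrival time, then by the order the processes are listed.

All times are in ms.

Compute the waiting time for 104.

Schedule: | 101 0-2 | idle 2-5 | 102 5-6 | 103 6-7 | 102 7-12 | 104 12-18 |
Completion: 101=2  102=12  103=7  104=18
Turnaround (C−A): 101=2  102=7  103=1  104=12
Waiting(104) = turnaround − burst = 12 − 6 = 6

6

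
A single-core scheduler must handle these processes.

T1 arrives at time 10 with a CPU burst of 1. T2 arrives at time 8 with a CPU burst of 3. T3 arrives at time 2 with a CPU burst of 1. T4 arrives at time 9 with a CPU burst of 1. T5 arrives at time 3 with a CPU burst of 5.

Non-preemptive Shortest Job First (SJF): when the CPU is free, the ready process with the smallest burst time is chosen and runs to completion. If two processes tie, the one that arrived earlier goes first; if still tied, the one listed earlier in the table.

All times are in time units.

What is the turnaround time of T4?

Schedule: | idle 0-2 | T3 2-3 | T5 3-8 | T2 8-11 | T4 11-12 | T1 12-13 |
Completion: T1=13  T2=11  T3=3  T4=12  T5=8
Turnaround(T4) = completion − arrival = 12 − 9 = 3

3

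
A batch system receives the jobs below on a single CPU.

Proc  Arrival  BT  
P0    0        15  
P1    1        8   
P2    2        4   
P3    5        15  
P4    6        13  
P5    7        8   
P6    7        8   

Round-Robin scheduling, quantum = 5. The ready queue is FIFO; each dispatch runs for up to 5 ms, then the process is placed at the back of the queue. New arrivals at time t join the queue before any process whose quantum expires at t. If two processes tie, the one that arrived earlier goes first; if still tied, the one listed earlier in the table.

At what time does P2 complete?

14

Gantt: | P0 0-5 | P1 5-10 | P2 10-14 | P3 14-19 | P0 19-24 | P4 24-29 | P5 29-34 | P6 34-39 | P1 39-42 | P3 42-47 | P0 47-52 | P4 52-57 | P5 57-60 | P6 60-63 | P3 63-68 | P4 68-71 |
Completion: P0=52  P1=42  P2=14  P3=68  P4=71  P5=60  P6=63
Turnaround (C−A): P0=52  P1=41  P2=12  P3=63  P4=65  P5=53  P6=56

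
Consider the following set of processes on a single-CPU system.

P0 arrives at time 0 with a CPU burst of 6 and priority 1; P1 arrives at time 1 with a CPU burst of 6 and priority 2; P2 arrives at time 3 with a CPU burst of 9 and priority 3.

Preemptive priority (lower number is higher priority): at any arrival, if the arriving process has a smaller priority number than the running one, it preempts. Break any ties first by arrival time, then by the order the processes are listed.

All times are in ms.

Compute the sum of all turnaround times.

Gantt: | P0 0-6 | P1 6-12 | P2 12-21 |
Completion: P0=6  P1=12  P2=21
Turnaround (C−A): P0=6  P1=11  P2=18
Turnaround = completion − arrival: P0=6, P1=11, P2=18
Total turnaround = 6 + 11 + 18 = 35

35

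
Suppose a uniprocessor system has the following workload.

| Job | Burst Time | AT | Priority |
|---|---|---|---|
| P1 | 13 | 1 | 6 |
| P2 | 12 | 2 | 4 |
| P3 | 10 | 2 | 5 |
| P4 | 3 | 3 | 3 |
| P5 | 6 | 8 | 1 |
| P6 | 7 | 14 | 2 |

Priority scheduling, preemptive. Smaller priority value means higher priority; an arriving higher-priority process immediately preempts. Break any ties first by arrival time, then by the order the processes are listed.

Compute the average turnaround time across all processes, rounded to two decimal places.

Schedule: | idle 0-1 | P1 1-2 | P2 2-3 | P4 3-6 | P2 6-8 | P5 8-14 | P6 14-21 | P2 21-30 | P3 30-40 | P1 40-52 |
Completion: P1=52  P2=30  P3=40  P4=6  P5=14  P6=21
Turnaround (C−A): P1=51  P2=28  P3=38  P4=3  P5=6  P6=7
Turnaround times: P1=51, P2=28, P3=38, P4=3, P5=6, P6=7
Average turnaround = (51+28+38+3+6+7) / 6 = 133/6 = 22.17

22.17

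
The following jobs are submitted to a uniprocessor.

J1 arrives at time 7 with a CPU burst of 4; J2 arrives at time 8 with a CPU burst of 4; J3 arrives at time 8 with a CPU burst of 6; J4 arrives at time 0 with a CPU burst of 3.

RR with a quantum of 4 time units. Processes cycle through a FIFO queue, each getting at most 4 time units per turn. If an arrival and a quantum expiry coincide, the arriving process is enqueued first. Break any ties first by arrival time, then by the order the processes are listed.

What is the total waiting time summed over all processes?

Timeline: | J4 0-3 | idle 3-7 | J1 7-11 | J2 11-15 | J3 15-21 |
Completion: J1=11  J2=15  J3=21  J4=3
Waiting = turnaround − burst: J1=0, J2=3, J3=7, J4=0
Total waiting = 0 + 3 + 7 + 0 = 10

10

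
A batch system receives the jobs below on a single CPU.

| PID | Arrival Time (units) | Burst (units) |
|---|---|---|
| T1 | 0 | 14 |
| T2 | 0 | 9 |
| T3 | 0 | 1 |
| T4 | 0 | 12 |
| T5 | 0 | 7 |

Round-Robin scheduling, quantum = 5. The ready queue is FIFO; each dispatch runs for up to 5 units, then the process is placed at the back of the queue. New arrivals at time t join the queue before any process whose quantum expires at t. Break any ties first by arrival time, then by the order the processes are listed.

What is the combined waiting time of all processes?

119

Gantt: | T1 0-5 | T2 5-10 | T3 10-11 | T4 11-16 | T5 16-21 | T1 21-26 | T2 26-30 | T4 30-35 | T5 35-37 | T1 37-41 | T4 41-43 |
Completion: T1=41  T2=30  T3=11  T4=43  T5=37
Turnaround (C−A): T1=41  T2=30  T3=11  T4=43  T5=37
Waiting = turnaround − burst: T1=27, T2=21, T3=10, T4=31, T5=30
Total waiting = 27 + 21 + 10 + 31 + 30 = 119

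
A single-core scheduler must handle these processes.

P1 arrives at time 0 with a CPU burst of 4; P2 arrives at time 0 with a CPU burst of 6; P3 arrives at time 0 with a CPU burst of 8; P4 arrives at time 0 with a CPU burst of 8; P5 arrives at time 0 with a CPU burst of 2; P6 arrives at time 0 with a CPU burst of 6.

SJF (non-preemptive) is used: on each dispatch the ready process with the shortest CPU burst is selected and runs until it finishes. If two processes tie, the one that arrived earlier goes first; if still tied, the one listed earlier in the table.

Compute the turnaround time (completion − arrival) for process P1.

6

Schedule: | P5 0-2 | P1 2-6 | P2 6-12 | P6 12-18 | P3 18-26 | P4 26-34 |
Completion: P1=6  P2=12  P3=26  P4=34  P5=2  P6=18
Turnaround (C−A): P1=6  P2=12  P3=26  P4=34  P5=2  P6=18
Turnaround(P1) = completion − arrival = 6 − 0 = 6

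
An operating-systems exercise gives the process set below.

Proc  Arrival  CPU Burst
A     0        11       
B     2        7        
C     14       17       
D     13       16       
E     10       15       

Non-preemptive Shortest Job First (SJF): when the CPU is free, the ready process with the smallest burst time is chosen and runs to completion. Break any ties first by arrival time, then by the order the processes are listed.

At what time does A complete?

11

Schedule: | A 0-11 | B 11-18 | E 18-33 | D 33-49 | C 49-66 |
Completion: A=11  B=18  C=66  D=49  E=33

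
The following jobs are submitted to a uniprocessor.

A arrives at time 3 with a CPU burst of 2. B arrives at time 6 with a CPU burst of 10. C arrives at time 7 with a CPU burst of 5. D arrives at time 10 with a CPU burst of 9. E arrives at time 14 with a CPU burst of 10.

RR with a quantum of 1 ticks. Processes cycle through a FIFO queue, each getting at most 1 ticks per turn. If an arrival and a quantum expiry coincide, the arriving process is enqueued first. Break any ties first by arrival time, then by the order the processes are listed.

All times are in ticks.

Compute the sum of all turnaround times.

96

Timeline: | idle 0-3 | A 3-5 | idle 5-6 | B 6-7 | C 7-8 | B 8-9 | C 9-10 | B 10-11 | D 11-12 | C 12-13 | B 13-14 | D 14-15 | C 15-16 | E 16-17 | B 17-18 | D 18-19 | C 19-20 | E 20-21 | B 21-22 | D 22-23 | E 23-24 | B 24-25 | D 25-26 | E 26-27 | B 27-28 | D 28-29 | E 29-30 | B 30-31 | D 31-32 | E 32-33 | B 33-34 | D 34-35 | E 35-36 | D 36-37 | E 37-40 |
Completion: A=5  B=34  C=20  D=37  E=40
Turnaround (C−A): A=2  B=28  C=13  D=27  E=26
Turnaround = completion − arrival: A=2, B=28, C=13, D=27, E=26
Total turnaround = 2 + 28 + 13 + 27 + 26 = 96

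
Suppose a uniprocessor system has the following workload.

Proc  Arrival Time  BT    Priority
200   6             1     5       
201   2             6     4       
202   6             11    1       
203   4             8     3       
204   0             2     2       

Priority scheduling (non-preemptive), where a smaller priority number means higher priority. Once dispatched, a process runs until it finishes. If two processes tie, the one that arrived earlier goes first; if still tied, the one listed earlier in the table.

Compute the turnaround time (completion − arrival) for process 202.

13

Timeline: | 204 0-2 | 201 2-8 | 202 8-19 | 203 19-27 | 200 27-28 |
Completion: 200=28  201=8  202=19  203=27  204=2
Turnaround(202) = completion − arrival = 19 − 6 = 13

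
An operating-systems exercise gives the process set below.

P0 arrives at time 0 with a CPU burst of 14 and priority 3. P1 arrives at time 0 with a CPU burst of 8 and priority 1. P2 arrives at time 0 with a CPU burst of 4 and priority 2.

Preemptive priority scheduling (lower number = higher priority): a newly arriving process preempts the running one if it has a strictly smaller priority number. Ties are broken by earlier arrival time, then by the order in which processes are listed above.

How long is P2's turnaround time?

12

Gantt: | P1 0-8 | P2 8-12 | P0 12-26 |
Completion: P0=26  P1=8  P2=12
Turnaround (C−A): P0=26  P1=8  P2=12
Turnaround(P2) = completion − arrival = 12 − 0 = 12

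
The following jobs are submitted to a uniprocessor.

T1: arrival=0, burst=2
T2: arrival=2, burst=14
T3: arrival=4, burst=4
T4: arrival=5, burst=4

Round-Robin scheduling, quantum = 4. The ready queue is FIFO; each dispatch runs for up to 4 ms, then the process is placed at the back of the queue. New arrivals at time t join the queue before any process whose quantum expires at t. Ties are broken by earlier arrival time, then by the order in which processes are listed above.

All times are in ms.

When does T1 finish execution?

Schedule: | T1 0-2 | T2 2-6 | T3 6-10 | T4 10-14 | T2 14-24 |
Completion: T1=2  T2=24  T3=10  T4=14
Turnaround (C−A): T1=2  T2=22  T3=6  T4=9

2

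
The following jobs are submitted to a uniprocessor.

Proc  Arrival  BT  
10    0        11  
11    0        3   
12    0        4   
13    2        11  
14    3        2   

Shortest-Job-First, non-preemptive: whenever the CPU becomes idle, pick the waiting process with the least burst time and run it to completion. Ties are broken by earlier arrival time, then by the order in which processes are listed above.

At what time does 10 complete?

Schedule: | 11 0-3 | 14 3-5 | 12 5-9 | 10 9-20 | 13 20-31 |
Completion: 10=20  11=3  12=9  13=31  14=5
Turnaround (C−A): 10=20  11=3  12=9  13=29  14=2

20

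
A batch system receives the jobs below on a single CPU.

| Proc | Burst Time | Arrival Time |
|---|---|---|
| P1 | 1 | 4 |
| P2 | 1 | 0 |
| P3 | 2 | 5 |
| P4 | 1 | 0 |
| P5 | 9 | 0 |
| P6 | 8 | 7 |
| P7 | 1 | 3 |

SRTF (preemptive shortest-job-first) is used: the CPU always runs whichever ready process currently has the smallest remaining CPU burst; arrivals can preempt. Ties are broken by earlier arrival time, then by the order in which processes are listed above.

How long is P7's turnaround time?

Gantt: | P2 0-1 | P4 1-2 | P5 2-3 | P7 3-4 | P1 4-5 | P3 5-7 | P5 7-15 | P6 15-23 |
Completion: P1=5  P2=1  P3=7  P4=2  P5=15  P6=23  P7=4
Turnaround (C−A): P1=1  P2=1  P3=2  P4=2  P5=15  P6=16  P7=1
Turnaround(P7) = completion − arrival = 4 − 3 = 1

1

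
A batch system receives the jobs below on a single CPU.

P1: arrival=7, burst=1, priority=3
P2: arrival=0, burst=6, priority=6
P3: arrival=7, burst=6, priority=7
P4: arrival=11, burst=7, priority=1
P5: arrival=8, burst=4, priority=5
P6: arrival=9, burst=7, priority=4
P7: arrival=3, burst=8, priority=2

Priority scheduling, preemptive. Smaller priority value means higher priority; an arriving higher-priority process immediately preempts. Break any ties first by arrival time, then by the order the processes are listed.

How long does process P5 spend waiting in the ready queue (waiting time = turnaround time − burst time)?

Timeline: | P2 0-3 | P7 3-11 | P4 11-18 | P1 18-19 | P6 19-26 | P5 26-30 | P2 30-33 | P3 33-39 |
Completion: P1=19  P2=33  P3=39  P4=18  P5=30  P6=26  P7=11
Turnaround (C−A): P1=12  P2=33  P3=32  P4=7  P5=22  P6=17  P7=8
Waiting(P5) = turnaround − burst = 22 − 4 = 18

18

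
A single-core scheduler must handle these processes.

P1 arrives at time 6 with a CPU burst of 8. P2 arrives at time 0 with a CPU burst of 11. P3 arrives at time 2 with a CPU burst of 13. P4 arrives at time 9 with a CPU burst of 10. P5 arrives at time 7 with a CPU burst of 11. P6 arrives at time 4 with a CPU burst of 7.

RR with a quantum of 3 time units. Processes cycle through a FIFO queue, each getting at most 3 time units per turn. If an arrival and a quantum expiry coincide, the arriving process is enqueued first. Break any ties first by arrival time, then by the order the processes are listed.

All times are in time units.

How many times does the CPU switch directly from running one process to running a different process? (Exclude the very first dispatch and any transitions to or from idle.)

Timeline: | P2 0-3 | P3 3-6 | P2 6-9 | P6 9-12 | P1 12-15 | P3 15-18 | P5 18-21 | P4 21-24 | P2 24-27 | P6 27-30 | P1 30-33 | P3 33-36 | P5 36-39 | P4 39-42 | P2 42-44 | P6 44-45 | P1 45-47 | P3 47-50 | P5 50-53 | P4 53-56 | P3 56-57 | P5 57-59 | P4 59-60 |
Completion: P1=47  P2=44  P3=57  P4=60  P5=59  P6=45
Turnaround (C−A): P1=41  P2=44  P3=55  P4=51  P5=52  P6=41

22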